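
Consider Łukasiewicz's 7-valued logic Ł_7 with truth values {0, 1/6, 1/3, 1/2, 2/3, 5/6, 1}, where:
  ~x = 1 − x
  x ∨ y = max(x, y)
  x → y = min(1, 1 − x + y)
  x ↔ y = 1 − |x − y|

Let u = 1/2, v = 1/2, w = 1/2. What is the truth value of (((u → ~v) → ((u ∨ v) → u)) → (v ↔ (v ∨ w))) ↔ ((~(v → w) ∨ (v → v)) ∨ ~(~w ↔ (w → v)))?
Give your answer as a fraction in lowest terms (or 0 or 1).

~v = ~1/2 = 1/2
u → ~v = 1/2 → 1/2 = 1
u ∨ v = 1/2 ∨ 1/2 = 1/2
(u ∨ v) → u = 1/2 → 1/2 = 1
(u → ~v) → ((u ∨ v) → u) = 1 → 1 = 1
v ∨ w = 1/2 ∨ 1/2 = 1/2
v ↔ (v ∨ w) = 1/2 ↔ 1/2 = 1
((u → ~v) → ((u ∨ v) → u)) → (v ↔ (v ∨ w)) = 1 → 1 = 1
v → w = 1/2 → 1/2 = 1
~(v → w) = ~1 = 0
v → v = 1/2 → 1/2 = 1
~(v → w) ∨ (v → v) = 0 ∨ 1 = 1
~w = ~1/2 = 1/2
w → v = 1/2 → 1/2 = 1
~w ↔ (w → v) = 1/2 ↔ 1 = 1/2
~(~w ↔ (w → v)) = ~1/2 = 1/2
(~(v → w) ∨ (v → v)) ∨ ~(~w ↔ (w → v)) = 1 ∨ 1/2 = 1
(((u → ~v) → ((u ∨ v) → u)) → (v ↔ (v ∨ w))) ↔ ((~(v → w) ∨ (v → v)) ∨ ~(~w ↔ (w → v))) = 1 ↔ 1 = 1

1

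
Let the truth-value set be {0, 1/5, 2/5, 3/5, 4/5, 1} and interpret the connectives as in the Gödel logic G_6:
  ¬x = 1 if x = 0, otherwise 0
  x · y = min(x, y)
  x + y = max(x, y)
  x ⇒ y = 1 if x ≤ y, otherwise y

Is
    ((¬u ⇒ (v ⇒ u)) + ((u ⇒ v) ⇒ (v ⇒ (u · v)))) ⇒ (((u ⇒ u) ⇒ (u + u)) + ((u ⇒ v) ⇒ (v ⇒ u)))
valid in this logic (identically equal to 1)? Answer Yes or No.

No

Counterexample: take u = 1/5, v = 2/5.
¬u = ¬1/5 = 0
v ⇒ u = 2/5 ⇒ 1/5 = 1/5
¬u ⇒ (v ⇒ u) = 0 ⇒ 1/5 = 1
u ⇒ v = 1/5 ⇒ 2/5 = 1
u · v = 1/5 · 2/5 = 1/5
v ⇒ (u · v) = 2/5 ⇒ 1/5 = 1/5
(u ⇒ v) ⇒ (v ⇒ (u · v)) = 1 ⇒ 1/5 = 1/5
(¬u ⇒ (v ⇒ u)) + ((u ⇒ v) ⇒ (v ⇒ (u · v))) = 1 + 1/5 = 1
u ⇒ u = 1/5 ⇒ 1/5 = 1
u + u = 1/5 + 1/5 = 1/5
(u ⇒ u) ⇒ (u + u) = 1 ⇒ 1/5 = 1/5
u ⇒ v = 1/5 ⇒ 2/5 = 1
v ⇒ u = 2/5 ⇒ 1/5 = 1/5
(u ⇒ v) ⇒ (v ⇒ u) = 1 ⇒ 1/5 = 1/5
((u ⇒ u) ⇒ (u + u)) + ((u ⇒ v) ⇒ (v ⇒ u)) = 1/5 + 1/5 = 1/5
((¬u ⇒ (v ⇒ u)) + ((u ⇒ v) ⇒ (v ⇒ (u · v)))) ⇒ (((u ⇒ u) ⇒ (u + u)) + ((u ⇒ v) ⇒ (v ⇒ u))) = 1 ⇒ 1/5 = 1/5
This gives 1/5 ≠ 1.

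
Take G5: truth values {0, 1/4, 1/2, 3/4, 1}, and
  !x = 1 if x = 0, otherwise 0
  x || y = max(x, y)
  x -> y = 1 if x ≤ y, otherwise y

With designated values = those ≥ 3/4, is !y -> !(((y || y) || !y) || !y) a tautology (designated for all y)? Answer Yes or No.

Counterexample: take y = 0.
!y = !0 = 1
y || y = 0 || 0 = 0
!y = !0 = 1
(y || y) || !y = 0 || 1 = 1
((y || y) || !y) || !y = 1 || 1 = 1
!(((y || y) || !y) || !y) = !1 = 0
!y -> !(((y || y) || !y) || !y) = 1 -> 0 = 0
This gives 0, which is below 3/4.

No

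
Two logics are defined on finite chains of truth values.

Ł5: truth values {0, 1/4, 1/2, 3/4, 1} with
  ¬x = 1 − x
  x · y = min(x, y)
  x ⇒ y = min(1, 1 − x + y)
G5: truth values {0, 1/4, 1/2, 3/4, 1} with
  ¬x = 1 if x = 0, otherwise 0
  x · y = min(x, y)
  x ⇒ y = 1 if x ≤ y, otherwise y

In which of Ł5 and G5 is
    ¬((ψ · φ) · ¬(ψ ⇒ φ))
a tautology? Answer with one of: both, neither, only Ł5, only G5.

only G5

In Ł5: at φ = 1/4, ψ = 1/2 the value is 3/4 — not a tautology.
In G5: every assignment gives 1 — tautology.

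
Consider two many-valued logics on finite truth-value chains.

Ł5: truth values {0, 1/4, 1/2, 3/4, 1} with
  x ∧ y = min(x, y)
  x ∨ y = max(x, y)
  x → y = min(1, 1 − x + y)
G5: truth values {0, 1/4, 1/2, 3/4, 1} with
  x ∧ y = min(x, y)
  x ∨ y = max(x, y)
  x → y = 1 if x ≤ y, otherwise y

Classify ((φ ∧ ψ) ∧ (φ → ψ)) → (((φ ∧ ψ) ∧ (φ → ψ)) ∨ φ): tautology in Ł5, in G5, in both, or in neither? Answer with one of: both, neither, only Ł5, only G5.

In Ł5: every assignment gives 1 — tautology.
In G5: every assignment gives 1 — tautology.

both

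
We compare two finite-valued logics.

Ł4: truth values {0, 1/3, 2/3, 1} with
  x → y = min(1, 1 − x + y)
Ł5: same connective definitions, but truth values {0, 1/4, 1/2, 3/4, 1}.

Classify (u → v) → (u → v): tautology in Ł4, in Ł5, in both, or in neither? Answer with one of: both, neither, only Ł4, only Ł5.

both

In Ł4: every assignment gives 1 — tautology.
In Ł5: every assignment gives 1 — tautology.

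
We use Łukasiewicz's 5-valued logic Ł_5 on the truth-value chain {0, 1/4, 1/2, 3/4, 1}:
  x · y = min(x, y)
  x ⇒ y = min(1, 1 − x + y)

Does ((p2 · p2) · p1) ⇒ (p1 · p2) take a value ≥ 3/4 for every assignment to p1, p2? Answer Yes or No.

Yes

At p1 = 1, p2 = 3/4, for instance:
p2 · p2 = 3/4 · 3/4 = 3/4
(p2 · p2) · p1 = 3/4 · 1 = 3/4
p1 · p2 = 1 · 3/4 = 3/4
((p2 · p2) · p1) ⇒ (p1 · p2) = 3/4 ⇒ 3/4 = 1
and checking the remaining 24 assignments likewise gives ≥ 3/4 in every case.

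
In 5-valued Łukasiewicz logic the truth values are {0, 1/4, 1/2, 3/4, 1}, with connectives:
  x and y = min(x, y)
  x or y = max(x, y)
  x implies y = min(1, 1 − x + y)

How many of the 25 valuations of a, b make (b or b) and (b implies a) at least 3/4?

5

value 1: 1 assignment (counts)
value 3/4: 4 assignments (counts)
value 1/2: 7 assignments
value 1/4: 7 assignments
value 0: 6 assignments
So 5 of the 25 assignments meet the threshold.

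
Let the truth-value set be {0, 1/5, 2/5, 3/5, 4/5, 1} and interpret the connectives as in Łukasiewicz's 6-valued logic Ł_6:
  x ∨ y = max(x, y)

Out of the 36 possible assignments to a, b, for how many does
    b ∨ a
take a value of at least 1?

value 1: 11 assignments (counts)
value 4/5: 9 assignments
value 3/5: 7 assignments
value 2/5: 5 assignments
value 1/5: 3 assignments
value 0: 1 assignment
So 11 of the 36 assignments meet the threshold.

11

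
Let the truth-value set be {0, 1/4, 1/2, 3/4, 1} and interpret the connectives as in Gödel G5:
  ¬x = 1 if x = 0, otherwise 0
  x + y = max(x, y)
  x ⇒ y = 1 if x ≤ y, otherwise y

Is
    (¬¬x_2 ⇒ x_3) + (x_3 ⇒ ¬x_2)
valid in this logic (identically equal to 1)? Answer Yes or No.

No

Counterexample: take x_2 = 1/4, x_3 = 1/4.
¬x_2 = ¬1/4 = 0
¬¬x_2 = ¬0 = 1
¬¬x_2 ⇒ x_3 = 1 ⇒ 1/4 = 1/4
¬x_2 = ¬1/4 = 0
x_3 ⇒ ¬x_2 = 1/4 ⇒ 0 = 0
(¬¬x_2 ⇒ x_3) + (x_3 ⇒ ¬x_2) = 1/4 + 0 = 1/4
This gives 1/4 ≠ 1.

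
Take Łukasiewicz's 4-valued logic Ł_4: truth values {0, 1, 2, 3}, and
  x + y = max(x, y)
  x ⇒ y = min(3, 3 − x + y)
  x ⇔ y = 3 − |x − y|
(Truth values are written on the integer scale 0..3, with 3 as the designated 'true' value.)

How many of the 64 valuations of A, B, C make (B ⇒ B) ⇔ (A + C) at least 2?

48

value 3: 28 assignments (counts)
value 2: 20 assignments (counts)
value 1: 12 assignments
value 0: 4 assignments
So 48 of the 64 assignments meet the threshold.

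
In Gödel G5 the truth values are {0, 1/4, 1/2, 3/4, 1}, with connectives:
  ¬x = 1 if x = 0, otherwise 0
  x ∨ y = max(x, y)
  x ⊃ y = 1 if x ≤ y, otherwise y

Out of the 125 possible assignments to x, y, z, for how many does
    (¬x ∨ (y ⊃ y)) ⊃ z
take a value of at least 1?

25

value 1: 25 assignments (counts)
value 3/4: 25 assignments
value 1/2: 25 assignments
value 1/4: 25 assignments
value 0: 25 assignments
So 25 of the 125 assignments meet the threshold.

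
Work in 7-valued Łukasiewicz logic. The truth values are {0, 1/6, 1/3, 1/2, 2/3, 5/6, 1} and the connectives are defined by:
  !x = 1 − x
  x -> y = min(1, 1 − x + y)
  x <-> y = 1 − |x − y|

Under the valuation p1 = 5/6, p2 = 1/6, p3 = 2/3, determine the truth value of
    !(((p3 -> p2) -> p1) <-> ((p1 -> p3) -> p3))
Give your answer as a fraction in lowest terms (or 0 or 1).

1/6

p3 -> p2 = 2/3 -> 1/6 = 1/2
(p3 -> p2) -> p1 = 1/2 -> 5/6 = 1
p1 -> p3 = 5/6 -> 2/3 = 5/6
(p1 -> p3) -> p3 = 5/6 -> 2/3 = 5/6
((p3 -> p2) -> p1) <-> ((p1 -> p3) -> p3) = 1 <-> 5/6 = 5/6
!(((p3 -> p2) -> p1) <-> ((p1 -> p3) -> p3)) = !5/6 = 1/6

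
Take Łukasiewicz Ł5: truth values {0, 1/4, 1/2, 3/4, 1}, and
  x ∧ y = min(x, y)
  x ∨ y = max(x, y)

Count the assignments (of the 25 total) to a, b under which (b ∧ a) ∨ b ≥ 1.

5

value 1: 5 assignments (counts)
value 3/4: 5 assignments
value 1/2: 5 assignments
value 1/4: 5 assignments
value 0: 5 assignments
So 5 of the 25 assignments meet the threshold.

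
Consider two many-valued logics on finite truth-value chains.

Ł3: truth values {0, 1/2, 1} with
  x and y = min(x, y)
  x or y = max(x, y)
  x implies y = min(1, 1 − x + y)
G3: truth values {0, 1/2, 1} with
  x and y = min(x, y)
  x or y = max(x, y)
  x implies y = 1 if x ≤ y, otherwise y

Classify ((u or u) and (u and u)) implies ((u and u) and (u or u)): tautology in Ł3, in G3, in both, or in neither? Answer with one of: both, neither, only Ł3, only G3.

both

In Ł3: every assignment gives 1 — tautology.
In G3: every assignment gives 1 — tautology.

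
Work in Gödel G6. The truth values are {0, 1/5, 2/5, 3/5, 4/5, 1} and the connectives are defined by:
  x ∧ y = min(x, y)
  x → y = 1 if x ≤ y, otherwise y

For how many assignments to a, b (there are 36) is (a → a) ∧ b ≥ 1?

6

value 1: 6 assignments (counts)
value 4/5: 6 assignments
value 3/5: 6 assignments
value 2/5: 6 assignments
value 1/5: 6 assignments
value 0: 6 assignments
So 6 of the 36 assignments meet the threshold.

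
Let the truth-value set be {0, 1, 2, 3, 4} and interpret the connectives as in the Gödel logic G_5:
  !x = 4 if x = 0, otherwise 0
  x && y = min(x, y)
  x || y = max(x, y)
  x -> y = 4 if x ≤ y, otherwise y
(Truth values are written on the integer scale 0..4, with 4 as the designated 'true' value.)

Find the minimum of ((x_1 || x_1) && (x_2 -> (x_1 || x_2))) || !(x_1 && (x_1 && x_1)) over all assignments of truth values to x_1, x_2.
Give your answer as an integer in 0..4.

1

Take x_1 = 1, x_2 = 0:
x_1 || x_1 = 1 || 1 = 1
x_1 || x_2 = 1 || 0 = 1
x_2 -> (x_1 || x_2) = 0 -> 1 = 4
(x_1 || x_1) && (x_2 -> (x_1 || x_2)) = 1 && 4 = 1
x_1 && x_1 = 1 && 1 = 1
x_1 && (x_1 && x_1) = 1 && 1 = 1
!(x_1 && (x_1 && x_1)) = !1 = 0
((x_1 || x_1) && (x_2 -> (x_1 || x_2))) || !(x_1 && (x_1 && x_1)) = 1 || 0 = 1
No assignment yields a value below 1, so this is the minimum.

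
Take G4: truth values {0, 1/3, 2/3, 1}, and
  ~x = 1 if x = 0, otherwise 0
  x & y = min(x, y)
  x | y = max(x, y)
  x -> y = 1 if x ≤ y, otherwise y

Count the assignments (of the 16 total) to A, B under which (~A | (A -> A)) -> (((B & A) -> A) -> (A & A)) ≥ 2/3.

8

A = 0, B = 0 ↦ 0  <
A = 0, B = 1/3 ↦ 0  <
A = 0, B = 2/3 ↦ 0  <
A = 0, B = 1 ↦ 0  <
A = 1/3, B = 0 ↦ 1/3  <
A = 1/3, B = 1/3 ↦ 1/3  <
A = 1/3, B = 2/3 ↦ 1/3  <
A = 1/3, B = 1 ↦ 1/3  <
A = 2/3, B = 0 ↦ 2/3  ≥
A = 2/3, B = 1/3 ↦ 2/3  ≥
A = 2/3, B = 2/3 ↦ 2/3  ≥
A = 2/3, B = 1 ↦ 2/3  ≥
A = 1, B = 0 ↦ 1  ≥
A = 1, B = 1/3 ↦ 1  ≥
A = 1, B = 2/3 ↦ 1  ≥
A = 1, B = 1 ↦ 1  ≥
So 8 of the 16 assignments meet the threshold.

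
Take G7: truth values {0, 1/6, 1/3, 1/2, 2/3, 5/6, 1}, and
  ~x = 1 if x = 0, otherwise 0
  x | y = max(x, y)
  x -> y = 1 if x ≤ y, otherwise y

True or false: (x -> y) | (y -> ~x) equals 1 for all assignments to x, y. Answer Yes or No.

No

Counterexample: take x = 1/3, y = 1/6.
x -> y = 1/3 -> 1/6 = 1/6
~x = ~1/3 = 0
y -> ~x = 1/6 -> 0 = 0
(x -> y) | (y -> ~x) = 1/6 | 0 = 1/6
This gives 1/6 ≠ 1.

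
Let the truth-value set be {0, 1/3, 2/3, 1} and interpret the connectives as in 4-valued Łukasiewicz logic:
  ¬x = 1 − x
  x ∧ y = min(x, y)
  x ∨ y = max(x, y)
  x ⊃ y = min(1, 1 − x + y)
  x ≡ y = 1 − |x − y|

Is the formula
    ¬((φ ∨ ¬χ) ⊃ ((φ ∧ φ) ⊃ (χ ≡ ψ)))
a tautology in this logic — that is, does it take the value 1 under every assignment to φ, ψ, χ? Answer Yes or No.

No

Counterexample: take φ = 0, ψ = 0, χ = 0.
¬χ = ¬0 = 1
φ ∨ ¬χ = 0 ∨ 1 = 1
φ ∧ φ = 0 ∧ 0 = 0
χ ≡ ψ = 0 ≡ 0 = 1
(φ ∧ φ) ⊃ (χ ≡ ψ) = 0 ⊃ 1 = 1
(φ ∨ ¬χ) ⊃ ((φ ∧ φ) ⊃ (χ ≡ ψ)) = 1 ⊃ 1 = 1
¬((φ ∨ ¬χ) ⊃ ((φ ∧ φ) ⊃ (χ ≡ ψ))) = ¬1 = 0
This gives 0 ≠ 1.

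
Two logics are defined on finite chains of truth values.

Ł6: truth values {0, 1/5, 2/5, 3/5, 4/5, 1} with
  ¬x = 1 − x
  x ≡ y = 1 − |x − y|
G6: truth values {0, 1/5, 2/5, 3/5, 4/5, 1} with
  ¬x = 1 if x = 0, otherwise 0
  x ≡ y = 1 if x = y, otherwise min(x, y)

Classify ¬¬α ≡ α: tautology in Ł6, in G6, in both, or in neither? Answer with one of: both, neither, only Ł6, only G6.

only Ł6

In Ł6: every assignment gives 1 — tautology.
In G6: at α = 1/5 the value is 1/5 — not a tautology.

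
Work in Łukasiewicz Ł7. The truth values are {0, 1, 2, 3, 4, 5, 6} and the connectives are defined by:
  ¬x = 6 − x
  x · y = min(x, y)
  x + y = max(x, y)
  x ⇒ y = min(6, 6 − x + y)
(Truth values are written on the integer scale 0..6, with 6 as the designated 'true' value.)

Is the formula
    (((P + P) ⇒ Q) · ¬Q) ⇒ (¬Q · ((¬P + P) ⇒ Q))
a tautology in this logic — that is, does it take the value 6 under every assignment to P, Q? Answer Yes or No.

No

Counterexample: take P = 0, Q = 0.
P + P = 0 + 0 = 0
(P + P) ⇒ Q = 0 ⇒ 0 = 6
¬Q = ¬0 = 6
((P + P) ⇒ Q) · ¬Q = 6 · 6 = 6
¬Q = ¬0 = 6
¬P = ¬0 = 6
¬P + P = 6 + 0 = 6
(¬P + P) ⇒ Q = 6 ⇒ 0 = 0
¬Q · ((¬P + P) ⇒ Q) = 6 · 0 = 0
(((P + P) ⇒ Q) · ¬Q) ⇒ (¬Q · ((¬P + P) ⇒ Q)) = 6 ⇒ 0 = 0
This gives 0 ≠ 6.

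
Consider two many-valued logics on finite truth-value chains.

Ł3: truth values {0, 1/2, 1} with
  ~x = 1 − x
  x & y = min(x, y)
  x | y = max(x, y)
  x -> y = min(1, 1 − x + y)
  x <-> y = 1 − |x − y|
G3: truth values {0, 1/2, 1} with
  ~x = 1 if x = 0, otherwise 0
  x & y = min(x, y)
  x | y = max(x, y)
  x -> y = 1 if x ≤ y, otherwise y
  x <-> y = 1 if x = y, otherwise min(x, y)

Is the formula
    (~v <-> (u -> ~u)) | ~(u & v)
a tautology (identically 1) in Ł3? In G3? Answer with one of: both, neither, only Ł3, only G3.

In Ł3: at u = 1/2, v = 1/2 the value is 1/2 — not a tautology.
In G3: every assignment gives 1 — tautology.

only G3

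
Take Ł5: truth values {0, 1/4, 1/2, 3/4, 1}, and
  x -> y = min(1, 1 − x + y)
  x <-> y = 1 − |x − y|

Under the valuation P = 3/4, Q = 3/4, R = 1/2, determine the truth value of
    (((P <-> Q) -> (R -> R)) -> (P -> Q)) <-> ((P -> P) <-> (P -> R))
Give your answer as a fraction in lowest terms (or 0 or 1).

P <-> Q = 3/4 <-> 3/4 = 1
R -> R = 1/2 -> 1/2 = 1
(P <-> Q) -> (R -> R) = 1 -> 1 = 1
P -> Q = 3/4 -> 3/4 = 1
((P <-> Q) -> (R -> R)) -> (P -> Q) = 1 -> 1 = 1
P -> P = 3/4 -> 3/4 = 1
P -> R = 3/4 -> 1/2 = 3/4
(P -> P) <-> (P -> R) = 1 <-> 3/4 = 3/4
(((P <-> Q) -> (R -> R)) -> (P -> Q)) <-> ((P -> P) <-> (P -> R)) = 1 <-> 3/4 = 3/4

3/4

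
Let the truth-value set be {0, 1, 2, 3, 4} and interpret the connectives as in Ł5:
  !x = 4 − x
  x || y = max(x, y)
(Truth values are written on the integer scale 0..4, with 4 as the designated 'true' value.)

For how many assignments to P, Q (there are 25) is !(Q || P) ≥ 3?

value 4: 1 assignment (counts)
value 3: 3 assignments (counts)
value 2: 5 assignments
value 1: 7 assignments
value 0: 9 assignments
So 4 of the 25 assignments meet the threshold.

4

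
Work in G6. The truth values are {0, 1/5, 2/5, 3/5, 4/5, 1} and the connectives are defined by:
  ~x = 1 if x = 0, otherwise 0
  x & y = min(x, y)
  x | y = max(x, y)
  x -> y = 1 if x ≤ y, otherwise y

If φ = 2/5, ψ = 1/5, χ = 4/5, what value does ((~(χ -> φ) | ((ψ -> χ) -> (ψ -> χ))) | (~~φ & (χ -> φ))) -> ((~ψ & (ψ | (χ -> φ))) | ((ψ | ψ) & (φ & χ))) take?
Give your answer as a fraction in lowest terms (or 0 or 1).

χ -> φ = 4/5 -> 2/5 = 2/5
~(χ -> φ) = ~2/5 = 0
ψ -> χ = 1/5 -> 4/5 = 1
ψ -> χ = 1/5 -> 4/5 = 1
(ψ -> χ) -> (ψ -> χ) = 1 -> 1 = 1
~(χ -> φ) | ((ψ -> χ) -> (ψ -> χ)) = 0 | 1 = 1
~φ = ~2/5 = 0
~~φ = ~0 = 1
χ -> φ = 4/5 -> 2/5 = 2/5
~~φ & (χ -> φ) = 1 & 2/5 = 2/5
(~(χ -> φ) | ((ψ -> χ) -> (ψ -> χ))) | (~~φ & (χ -> φ)) = 1 | 2/5 = 1
~ψ = ~1/5 = 0
χ -> φ = 4/5 -> 2/5 = 2/5
ψ | (χ -> φ) = 1/5 | 2/5 = 2/5
~ψ & (ψ | (χ -> φ)) = 0 & 2/5 = 0
ψ | ψ = 1/5 | 1/5 = 1/5
φ & χ = 2/5 & 4/5 = 2/5
(ψ | ψ) & (φ & χ) = 1/5 & 2/5 = 1/5
(~ψ & (ψ | (χ -> φ))) | ((ψ | ψ) & (φ & χ)) = 0 | 1/5 = 1/5
((~(χ -> φ) | ((ψ -> χ) -> (ψ -> χ))) | (~~φ & (χ -> φ))) -> ((~ψ & (ψ | (χ -> φ))) | ((ψ | ψ) & (φ & χ))) = 1 -> 1/5 = 1/5

1/5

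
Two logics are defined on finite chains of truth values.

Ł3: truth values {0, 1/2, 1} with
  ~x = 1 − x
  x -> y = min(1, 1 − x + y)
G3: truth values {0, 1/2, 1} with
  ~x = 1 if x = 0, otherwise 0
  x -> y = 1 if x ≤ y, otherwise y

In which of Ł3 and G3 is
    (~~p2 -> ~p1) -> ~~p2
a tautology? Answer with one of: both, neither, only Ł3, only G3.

neither

In Ł3: at p1 = 0, p2 = 0 the value is 0 — not a tautology.
In G3: at p1 = 0, p2 = 0 the value is 0 — not a tautology.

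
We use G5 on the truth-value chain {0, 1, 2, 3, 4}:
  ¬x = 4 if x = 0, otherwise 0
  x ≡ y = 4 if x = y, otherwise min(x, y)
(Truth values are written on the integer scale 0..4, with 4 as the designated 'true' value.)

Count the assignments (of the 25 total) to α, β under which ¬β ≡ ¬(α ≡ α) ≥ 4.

value 4: 20 assignments (counts)
value 0: 5 assignments
So 20 of the 25 assignments meet the threshold.

20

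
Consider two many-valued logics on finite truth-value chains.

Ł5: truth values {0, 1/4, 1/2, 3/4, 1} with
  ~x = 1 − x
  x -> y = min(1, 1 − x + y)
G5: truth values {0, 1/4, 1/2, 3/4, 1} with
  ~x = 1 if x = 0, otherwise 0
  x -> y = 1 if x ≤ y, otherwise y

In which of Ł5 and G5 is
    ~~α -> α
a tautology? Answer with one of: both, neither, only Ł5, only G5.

In Ł5: every assignment gives 1 — tautology.
In G5: at α = 1/4 the value is 1/4 — not a tautology.

only Ł5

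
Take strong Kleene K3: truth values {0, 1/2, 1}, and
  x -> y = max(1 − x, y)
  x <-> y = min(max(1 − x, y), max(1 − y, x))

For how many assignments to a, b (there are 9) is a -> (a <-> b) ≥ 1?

4

a = 0, b = 0 ↦ 1  ≥
a = 0, b = 1/2 ↦ 1  ≥
a = 0, b = 1 ↦ 1  ≥
a = 1/2, b = 0 ↦ 1/2  <
a = 1/2, b = 1/2 ↦ 1/2  <
a = 1/2, b = 1 ↦ 1/2  <
a = 1, b = 0 ↦ 0  <
a = 1, b = 1/2 ↦ 1/2  <
a = 1, b = 1 ↦ 1  ≥
So 4 of the 9 assignments meet the threshold.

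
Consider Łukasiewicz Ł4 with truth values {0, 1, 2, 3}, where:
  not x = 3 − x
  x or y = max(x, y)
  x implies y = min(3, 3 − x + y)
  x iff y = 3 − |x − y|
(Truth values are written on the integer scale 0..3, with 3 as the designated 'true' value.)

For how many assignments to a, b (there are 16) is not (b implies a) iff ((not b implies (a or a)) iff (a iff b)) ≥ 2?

a = 0, b = 0 ↦ 3  ≥
a = 0, b = 1 ↦ 2  ≥
a = 0, b = 2 ↦ 3  ≥
a = 0, b = 3 ↦ 0  <
a = 1, b = 0 ↦ 1  <
a = 1, b = 1 ↦ 1  <
a = 1, b = 2 ↦ 2  ≥
a = 1, b = 3 ↦ 2  ≥
a = 2, b = 0 ↦ 1  <
a = 2, b = 1 ↦ 1  <
a = 2, b = 2 ↦ 0  <
a = 2, b = 3 ↦ 2  ≥
a = 3, b = 0 ↦ 3  ≥
a = 3, b = 1 ↦ 2  ≥
a = 3, b = 2 ↦ 1  <
a = 3, b = 3 ↦ 0  <
So 8 of the 16 assignments meet the threshold.

8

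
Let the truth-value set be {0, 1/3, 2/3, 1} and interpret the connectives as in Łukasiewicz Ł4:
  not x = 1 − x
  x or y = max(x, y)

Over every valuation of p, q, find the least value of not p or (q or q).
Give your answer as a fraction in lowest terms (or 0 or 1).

Take p = 1, q = 0:
not p = not 1 = 0
q or q = 0 or 0 = 0
not p or (q or q) = 0 or 0 = 0
No assignment yields a value below 0, so this is the minimum.

0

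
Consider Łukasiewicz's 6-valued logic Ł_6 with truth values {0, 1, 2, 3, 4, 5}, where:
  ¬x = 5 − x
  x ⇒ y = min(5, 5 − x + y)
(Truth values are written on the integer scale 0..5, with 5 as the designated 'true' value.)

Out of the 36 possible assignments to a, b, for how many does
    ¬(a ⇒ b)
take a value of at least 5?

1

value 5: 1 assignment (counts)
value 4: 2 assignments
value 3: 3 assignments
value 2: 4 assignments
value 1: 5 assignments
value 0: 21 assignments
So 1 of the 36 assignments meets the threshold.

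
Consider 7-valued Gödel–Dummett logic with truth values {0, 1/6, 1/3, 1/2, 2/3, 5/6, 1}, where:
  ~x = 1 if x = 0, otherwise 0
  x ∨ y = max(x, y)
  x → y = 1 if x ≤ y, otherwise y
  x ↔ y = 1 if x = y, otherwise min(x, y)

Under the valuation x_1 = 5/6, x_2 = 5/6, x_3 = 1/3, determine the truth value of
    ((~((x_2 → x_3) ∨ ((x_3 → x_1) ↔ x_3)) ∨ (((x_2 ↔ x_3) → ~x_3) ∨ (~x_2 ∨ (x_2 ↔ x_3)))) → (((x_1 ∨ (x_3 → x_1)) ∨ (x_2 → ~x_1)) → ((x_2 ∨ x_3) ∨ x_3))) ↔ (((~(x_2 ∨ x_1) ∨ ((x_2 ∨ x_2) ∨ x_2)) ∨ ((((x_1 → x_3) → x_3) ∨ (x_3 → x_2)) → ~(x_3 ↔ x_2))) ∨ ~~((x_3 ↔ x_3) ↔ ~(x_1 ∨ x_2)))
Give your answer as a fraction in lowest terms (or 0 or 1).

5/6

x_2 → x_3 = 5/6 → 1/3 = 1/3
x_3 → x_1 = 1/3 → 5/6 = 1
(x_3 → x_1) ↔ x_3 = 1 ↔ 1/3 = 1/3
(x_2 → x_3) ∨ ((x_3 → x_1) ↔ x_3) = 1/3 ∨ 1/3 = 1/3
~((x_2 → x_3) ∨ ((x_3 → x_1) ↔ x_3)) = ~1/3 = 0
x_2 ↔ x_3 = 5/6 ↔ 1/3 = 1/3
~x_3 = ~1/3 = 0
(x_2 ↔ x_3) → ~x_3 = 1/3 → 0 = 0
~x_2 = ~5/6 = 0
x_2 ↔ x_3 = 5/6 ↔ 1/3 = 1/3
~x_2 ∨ (x_2 ↔ x_3) = 0 ∨ 1/3 = 1/3
((x_2 ↔ x_3) → ~x_3) ∨ (~x_2 ∨ (x_2 ↔ x_3)) = 0 ∨ 1/3 = 1/3
~((x_2 → x_3) ∨ ((x_3 → x_1) ↔ x_3)) ∨ (((x_2 ↔ x_3) → ~x_3) ∨ (~x_2 ∨ (x_2 ↔ x_3))) = 0 ∨ 1/3 = 1/3
x_3 → x_1 = 1/3 → 5/6 = 1
x_1 ∨ (x_3 → x_1) = 5/6 ∨ 1 = 1
~x_1 = ~5/6 = 0
x_2 → ~x_1 = 5/6 → 0 = 0
(x_1 ∨ (x_3 → x_1)) ∨ (x_2 → ~x_1) = 1 ∨ 0 = 1
x_2 ∨ x_3 = 5/6 ∨ 1/3 = 5/6
(x_2 ∨ x_3) ∨ x_3 = 5/6 ∨ 1/3 = 5/6
((x_1 ∨ (x_3 → x_1)) ∨ (x_2 → ~x_1)) → ((x_2 ∨ x_3) ∨ x_3) = 1 → 5/6 = 5/6
(~((x_2 → x_3) ∨ ((x_3 → x_1) ↔ x_3)) ∨ (((x_2 ↔ x_3) → ~x_3) ∨ (~x_2 ∨ (x_2 ↔ x_3)))) → (((x_1 ∨ (x_3 → x_1)) ∨ (x_2 → ~x_1)) → ((x_2 ∨ x_3) ∨ x_3)) = 1/3 → 5/6 = 1
x_2 ∨ x_1 = 5/6 ∨ 5/6 = 5/6
~(x_2 ∨ x_1) = ~5/6 = 0
x_2 ∨ x_2 = 5/6 ∨ 5/6 = 5/6
(x_2 ∨ x_2) ∨ x_2 = 5/6 ∨ 5/6 = 5/6
~(x_2 ∨ x_1) ∨ ((x_2 ∨ x_2) ∨ x_2) = 0 ∨ 5/6 = 5/6
x_1 → x_3 = 5/6 → 1/3 = 1/3
(x_1 → x_3) → x_3 = 1/3 → 1/3 = 1
x_3 → x_2 = 1/3 → 5/6 = 1
((x_1 → x_3) → x_3) ∨ (x_3 → x_2) = 1 ∨ 1 = 1
x_3 ↔ x_2 = 1/3 ↔ 5/6 = 1/3
~(x_3 ↔ x_2) = ~1/3 = 0
(((x_1 → x_3) → x_3) ∨ (x_3 → x_2)) → ~(x_3 ↔ x_2) = 1 → 0 = 0
(~(x_2 ∨ x_1) ∨ ((x_2 ∨ x_2) ∨ x_2)) ∨ ((((x_1 → x_3) → x_3) ∨ (x_3 → x_2)) → ~(x_3 ↔ x_2)) = 5/6 ∨ 0 = 5/6
x_3 ↔ x_3 = 1/3 ↔ 1/3 = 1
x_1 ∨ x_2 = 5/6 ∨ 5/6 = 5/6
~(x_1 ∨ x_2) = ~5/6 = 0
(x_3 ↔ x_3) ↔ ~(x_1 ∨ x_2) = 1 ↔ 0 = 0
~((x_3 ↔ x_3) ↔ ~(x_1 ∨ x_2)) = ~0 = 1
~~((x_3 ↔ x_3) ↔ ~(x_1 ∨ x_2)) = ~1 = 0
((~(x_2 ∨ x_1) ∨ ((x_2 ∨ x_2) ∨ x_2)) ∨ ((((x_1 → x_3) → x_3) ∨ (x_3 → x_2)) → ~(x_3 ↔ x_2))) ∨ ~~((x_3 ↔ x_3) ↔ ~(x_1 ∨ x_2)) = 5/6 ∨ 0 = 5/6
((~((x_2 → x_3) ∨ ((x_3 → x_1) ↔ x_3)) ∨ (((x_2 ↔ x_3) → ~x_3) ∨ (~x_2 ∨ (x_2 ↔ x_3)))) → (((x_1 ∨ (x_3 → x_1)) ∨ (x_2 → ~x_1)) → ((x_2 ∨ x_3) ∨ x_3))) ↔ (((~(x_2 ∨ x_1) ∨ ((x_2 ∨ x_2) ∨ x_2)) ∨ ((((x_1 → x_3) → x_3) ∨ (x_3 → x_2)) → ~(x_3 ↔ x_2))) ∨ ~~((x_3 ↔ x_3) ↔ ~(x_1 ∨ x_2))) = 1 ↔ 5/6 = 5/6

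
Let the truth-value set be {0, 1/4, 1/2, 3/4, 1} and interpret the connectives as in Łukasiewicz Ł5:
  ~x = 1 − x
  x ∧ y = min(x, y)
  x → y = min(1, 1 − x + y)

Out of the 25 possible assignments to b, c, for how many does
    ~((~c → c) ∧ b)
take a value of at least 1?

9

value 1: 9 assignments (counts)
value 3/4: 4 assignments
value 1/2: 6 assignments
value 1/4: 3 assignments
value 0: 3 assignments
So 9 of the 25 assignments meet the threshold.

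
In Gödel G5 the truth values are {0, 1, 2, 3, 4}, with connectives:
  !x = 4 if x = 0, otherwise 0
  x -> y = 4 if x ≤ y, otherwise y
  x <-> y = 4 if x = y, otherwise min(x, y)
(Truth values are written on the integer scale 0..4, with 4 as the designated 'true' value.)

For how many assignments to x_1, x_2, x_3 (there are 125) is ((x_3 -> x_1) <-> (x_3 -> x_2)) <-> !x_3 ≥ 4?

value 4: 57 assignments (counts)
value 0: 68 assignments
So 57 of the 125 assignments meet the threshold.

57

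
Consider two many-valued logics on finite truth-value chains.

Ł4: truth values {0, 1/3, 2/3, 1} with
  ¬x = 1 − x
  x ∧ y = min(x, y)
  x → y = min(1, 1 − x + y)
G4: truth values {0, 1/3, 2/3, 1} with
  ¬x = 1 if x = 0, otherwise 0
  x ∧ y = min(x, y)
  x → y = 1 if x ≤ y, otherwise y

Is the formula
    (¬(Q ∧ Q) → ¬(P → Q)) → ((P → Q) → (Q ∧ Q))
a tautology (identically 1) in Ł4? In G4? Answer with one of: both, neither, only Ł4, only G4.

only Ł4

In Ł4: every assignment gives 1 — tautology.
In G4: at P = 0, Q = 1/3 the value is 1/3 — not a tautology.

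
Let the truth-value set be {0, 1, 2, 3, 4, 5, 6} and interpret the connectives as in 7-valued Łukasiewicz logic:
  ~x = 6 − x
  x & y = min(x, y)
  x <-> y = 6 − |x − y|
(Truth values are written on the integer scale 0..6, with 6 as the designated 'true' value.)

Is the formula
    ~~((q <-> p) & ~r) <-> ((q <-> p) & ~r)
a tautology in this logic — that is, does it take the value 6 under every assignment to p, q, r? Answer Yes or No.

Yes

At p = 5, q = 6, r = 0, for instance:
q <-> p = 6 <-> 5 = 5
~r = ~0 = 6
(q <-> p) & ~r = 5 & 6 = 5
~((q <-> p) & ~r) = ~5 = 1
~~((q <-> p) & ~r) = ~1 = 5
~~((q <-> p) & ~r) <-> ((q <-> p) & ~r) = 5 <-> 5 = 6
and checking the remaining 342 assignments likewise gives ≥ 6 in every case.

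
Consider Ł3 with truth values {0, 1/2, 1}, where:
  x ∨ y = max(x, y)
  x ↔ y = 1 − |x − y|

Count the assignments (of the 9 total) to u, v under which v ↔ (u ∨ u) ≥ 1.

u = 0, v = 0 ↦ 1  ≥
u = 0, v = 1/2 ↦ 1/2  <
u = 0, v = 1 ↦ 0  <
u = 1/2, v = 0 ↦ 1/2  <
u = 1/2, v = 1/2 ↦ 1  ≥
u = 1/2, v = 1 ↦ 1/2  <
u = 1, v = 0 ↦ 0  <
u = 1, v = 1/2 ↦ 1/2  <
u = 1, v = 1 ↦ 1  ≥
So 3 of the 9 assignments meet the threshold.

3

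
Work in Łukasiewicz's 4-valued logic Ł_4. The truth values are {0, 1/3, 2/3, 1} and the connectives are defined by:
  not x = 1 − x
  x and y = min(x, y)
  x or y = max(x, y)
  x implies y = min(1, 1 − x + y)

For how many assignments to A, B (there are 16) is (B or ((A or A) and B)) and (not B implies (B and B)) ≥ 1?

A = 0, B = 0 ↦ 0  <
A = 0, B = 1/3 ↦ 1/3  <
A = 0, B = 2/3 ↦ 2/3  <
A = 0, B = 1 ↦ 1  ≥
A = 1/3, B = 0 ↦ 0  <
A = 1/3, B = 1/3 ↦ 1/3  <
A = 1/3, B = 2/3 ↦ 2/3  <
A = 1/3, B = 1 ↦ 1  ≥
A = 2/3, B = 0 ↦ 0  <
A = 2/3, B = 1/3 ↦ 1/3  <
A = 2/3, B = 2/3 ↦ 2/3  <
A = 2/3, B = 1 ↦ 1  ≥
A = 1, B = 0 ↦ 0  <
A = 1, B = 1/3 ↦ 1/3  <
A = 1, B = 2/3 ↦ 2/3  <
A = 1, B = 1 ↦ 1  ≥
So 4 of the 16 assignments meet the threshold.

4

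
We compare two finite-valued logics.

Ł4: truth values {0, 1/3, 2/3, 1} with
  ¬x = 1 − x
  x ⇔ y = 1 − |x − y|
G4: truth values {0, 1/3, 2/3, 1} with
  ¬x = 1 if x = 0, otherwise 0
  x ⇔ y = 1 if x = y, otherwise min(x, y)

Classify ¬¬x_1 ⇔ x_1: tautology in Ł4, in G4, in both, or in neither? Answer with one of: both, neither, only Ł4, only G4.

only Ł4

In Ł4: every assignment gives 1 — tautology.
In G4: at x_1 = 1/3 the value is 1/3 — not a tautology.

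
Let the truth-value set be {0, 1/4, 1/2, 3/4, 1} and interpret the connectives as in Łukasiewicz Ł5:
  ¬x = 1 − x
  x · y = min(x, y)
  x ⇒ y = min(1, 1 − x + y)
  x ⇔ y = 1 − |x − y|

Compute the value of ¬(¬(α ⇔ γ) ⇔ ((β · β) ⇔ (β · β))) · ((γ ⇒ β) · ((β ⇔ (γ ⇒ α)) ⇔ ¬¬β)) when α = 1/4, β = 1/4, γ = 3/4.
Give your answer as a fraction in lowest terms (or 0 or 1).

1/2

α ⇔ γ = 1/4 ⇔ 3/4 = 1/2
¬(α ⇔ γ) = ¬1/2 = 1/2
β · β = 1/4 · 1/4 = 1/4
β · β = 1/4 · 1/4 = 1/4
(β · β) ⇔ (β · β) = 1/4 ⇔ 1/4 = 1
¬(α ⇔ γ) ⇔ ((β · β) ⇔ (β · β)) = 1/2 ⇔ 1 = 1/2
¬(¬(α ⇔ γ) ⇔ ((β · β) ⇔ (β · β))) = ¬1/2 = 1/2
γ ⇒ β = 3/4 ⇒ 1/4 = 1/2
γ ⇒ α = 3/4 ⇒ 1/4 = 1/2
β ⇔ (γ ⇒ α) = 1/4 ⇔ 1/2 = 3/4
¬β = ¬1/4 = 3/4
¬¬β = ¬3/4 = 1/4
(β ⇔ (γ ⇒ α)) ⇔ ¬¬β = 3/4 ⇔ 1/4 = 1/2
(γ ⇒ β) · ((β ⇔ (γ ⇒ α)) ⇔ ¬¬β) = 1/2 · 1/2 = 1/2
¬(¬(α ⇔ γ) ⇔ ((β · β) ⇔ (β · β))) · ((γ ⇒ β) · ((β ⇔ (γ ⇒ α)) ⇔ ¬¬β)) = 1/2 · 1/2 = 1/2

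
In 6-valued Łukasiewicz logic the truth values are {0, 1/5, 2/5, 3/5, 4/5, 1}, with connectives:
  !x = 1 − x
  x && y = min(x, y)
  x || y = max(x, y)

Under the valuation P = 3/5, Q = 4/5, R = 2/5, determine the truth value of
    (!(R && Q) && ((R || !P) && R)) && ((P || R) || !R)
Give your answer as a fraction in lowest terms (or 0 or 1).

2/5

R && Q = 2/5 && 4/5 = 2/5
!(R && Q) = !2/5 = 3/5
!P = !3/5 = 2/5
R || !P = 2/5 || 2/5 = 2/5
(R || !P) && R = 2/5 && 2/5 = 2/5
!(R && Q) && ((R || !P) && R) = 3/5 && 2/5 = 2/5
P || R = 3/5 || 2/5 = 3/5
!R = !2/5 = 3/5
(P || R) || !R = 3/5 || 3/5 = 3/5
(!(R && Q) && ((R || !P) && R)) && ((P || R) || !R) = 2/5 && 3/5 = 2/5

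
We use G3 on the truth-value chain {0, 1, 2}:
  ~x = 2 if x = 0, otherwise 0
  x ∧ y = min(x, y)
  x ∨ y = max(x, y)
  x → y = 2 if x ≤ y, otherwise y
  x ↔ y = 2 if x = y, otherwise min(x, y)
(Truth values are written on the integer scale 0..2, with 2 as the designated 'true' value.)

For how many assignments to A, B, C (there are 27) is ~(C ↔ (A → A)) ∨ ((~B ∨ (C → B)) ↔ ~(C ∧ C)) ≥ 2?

9

value 2: 9 assignments (counts)
value 0: 18 assignments
So 9 of the 27 assignments meet the threshold.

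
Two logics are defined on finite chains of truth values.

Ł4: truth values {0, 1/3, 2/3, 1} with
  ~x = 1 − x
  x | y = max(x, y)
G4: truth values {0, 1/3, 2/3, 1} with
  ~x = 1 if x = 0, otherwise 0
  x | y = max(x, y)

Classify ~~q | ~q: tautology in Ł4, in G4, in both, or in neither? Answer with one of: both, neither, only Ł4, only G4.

only G4

In Ł4: at q = 1/3 the value is 2/3 — not a tautology.
In G4: every assignment gives 1 — tautology.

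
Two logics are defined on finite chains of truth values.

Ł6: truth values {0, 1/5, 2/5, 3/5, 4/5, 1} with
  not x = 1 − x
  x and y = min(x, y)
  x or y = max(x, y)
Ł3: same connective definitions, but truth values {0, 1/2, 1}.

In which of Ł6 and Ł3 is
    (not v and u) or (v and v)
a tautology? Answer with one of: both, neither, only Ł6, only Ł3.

In Ł6: at u = 0, v = 0 the value is 0 — not a tautology.
In Ł3: at u = 0, v = 0 the value is 0 — not a tautology.

neither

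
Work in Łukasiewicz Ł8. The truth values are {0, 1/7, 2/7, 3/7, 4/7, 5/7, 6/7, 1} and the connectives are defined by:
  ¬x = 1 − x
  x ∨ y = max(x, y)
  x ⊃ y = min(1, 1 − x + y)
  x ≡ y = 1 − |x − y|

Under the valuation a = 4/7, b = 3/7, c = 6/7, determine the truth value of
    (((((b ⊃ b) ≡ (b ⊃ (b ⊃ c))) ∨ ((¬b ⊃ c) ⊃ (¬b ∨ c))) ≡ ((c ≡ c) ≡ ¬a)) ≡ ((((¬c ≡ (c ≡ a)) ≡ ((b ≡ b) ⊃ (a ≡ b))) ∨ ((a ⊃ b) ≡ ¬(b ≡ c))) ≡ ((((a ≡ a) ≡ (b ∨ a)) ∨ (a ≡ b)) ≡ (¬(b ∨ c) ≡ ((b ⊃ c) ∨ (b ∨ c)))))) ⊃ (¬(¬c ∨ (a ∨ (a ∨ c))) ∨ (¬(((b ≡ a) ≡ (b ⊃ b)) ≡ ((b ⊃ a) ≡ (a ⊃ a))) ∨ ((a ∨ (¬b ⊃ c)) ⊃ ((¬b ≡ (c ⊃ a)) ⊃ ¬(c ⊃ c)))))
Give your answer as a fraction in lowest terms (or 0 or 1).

3/7

b ⊃ b = 3/7 ⊃ 3/7 = 1
b ⊃ c = 3/7 ⊃ 6/7 = 1
b ⊃ (b ⊃ c) = 3/7 ⊃ 1 = 1
(b ⊃ b) ≡ (b ⊃ (b ⊃ c)) = 1 ≡ 1 = 1
¬b = ¬3/7 = 4/7
¬b ⊃ c = 4/7 ⊃ 6/7 = 1
¬b = ¬3/7 = 4/7
¬b ∨ c = 4/7 ∨ 6/7 = 6/7
(¬b ⊃ c) ⊃ (¬b ∨ c) = 1 ⊃ 6/7 = 6/7
((b ⊃ b) ≡ (b ⊃ (b ⊃ c))) ∨ ((¬b ⊃ c) ⊃ (¬b ∨ c)) = 1 ∨ 6/7 = 1
c ≡ c = 6/7 ≡ 6/7 = 1
¬a = ¬4/7 = 3/7
(c ≡ c) ≡ ¬a = 1 ≡ 3/7 = 3/7
(((b ⊃ b) ≡ (b ⊃ (b ⊃ c))) ∨ ((¬b ⊃ c) ⊃ (¬b ∨ c))) ≡ ((c ≡ c) ≡ ¬a) = 1 ≡ 3/7 = 3/7
¬c = ¬6/7 = 1/7
c ≡ a = 6/7 ≡ 4/7 = 5/7
¬c ≡ (c ≡ a) = 1/7 ≡ 5/7 = 3/7
b ≡ b = 3/7 ≡ 3/7 = 1
a ≡ b = 4/7 ≡ 3/7 = 6/7
(b ≡ b) ⊃ (a ≡ b) = 1 ⊃ 6/7 = 6/7
(¬c ≡ (c ≡ a)) ≡ ((b ≡ b) ⊃ (a ≡ b)) = 3/7 ≡ 6/7 = 4/7
a ⊃ b = 4/7 ⊃ 3/7 = 6/7
b ≡ c = 3/7 ≡ 6/7 = 4/7
¬(b ≡ c) = ¬4/7 = 3/7
(a ⊃ b) ≡ ¬(b ≡ c) = 6/7 ≡ 3/7 = 4/7
((¬c ≡ (c ≡ a)) ≡ ((b ≡ b) ⊃ (a ≡ b))) ∨ ((a ⊃ b) ≡ ¬(b ≡ c)) = 4/7 ∨ 4/7 = 4/7
a ≡ a = 4/7 ≡ 4/7 = 1
b ∨ a = 3/7 ∨ 4/7 = 4/7
(a ≡ a) ≡ (b ∨ a) = 1 ≡ 4/7 = 4/7
a ≡ b = 4/7 ≡ 3/7 = 6/7
((a ≡ a) ≡ (b ∨ a)) ∨ (a ≡ b) = 4/7 ∨ 6/7 = 6/7
b ∨ c = 3/7 ∨ 6/7 = 6/7
¬(b ∨ c) = ¬6/7 = 1/7
b ⊃ c = 3/7 ⊃ 6/7 = 1
b ∨ c = 3/7 ∨ 6/7 = 6/7
(b ⊃ c) ∨ (b ∨ c) = 1 ∨ 6/7 = 1
¬(b ∨ c) ≡ ((b ⊃ c) ∨ (b ∨ c)) = 1/7 ≡ 1 = 1/7
(((a ≡ a) ≡ (b ∨ a)) ∨ (a ≡ b)) ≡ (¬(b ∨ c) ≡ ((b ⊃ c) ∨ (b ∨ c))) = 6/7 ≡ 1/7 = 2/7
(((¬c ≡ (c ≡ a)) ≡ ((b ≡ b) ⊃ (a ≡ b))) ∨ ((a ⊃ b) ≡ ¬(b ≡ c))) ≡ ((((a ≡ a) ≡ (b ∨ a)) ∨ (a ≡ b)) ≡ (¬(b ∨ c) ≡ ((b ⊃ c) ∨ (b ∨ c)))) = 4/7 ≡ 2/7 = 5/7
((((b ⊃ b) ≡ (b ⊃ (b ⊃ c))) ∨ ((¬b ⊃ c) ⊃ (¬b ∨ c))) ≡ ((c ≡ c) ≡ ¬a)) ≡ ((((¬c ≡ (c ≡ a)) ≡ ((b ≡ b) ⊃ (a ≡ b))) ∨ ((a ⊃ b) ≡ ¬(b ≡ c))) ≡ ((((a ≡ a) ≡ (b ∨ a)) ∨ (a ≡ b)) ≡ (¬(b ∨ c) ≡ ((b ⊃ c) ∨ (b ∨ c))))) = 3/7 ≡ 5/7 = 5/7
¬c = ¬6/7 = 1/7
a ∨ c = 4/7 ∨ 6/7 = 6/7
a ∨ (a ∨ c) = 4/7 ∨ 6/7 = 6/7
¬c ∨ (a ∨ (a ∨ c)) = 1/7 ∨ 6/7 = 6/7
¬(¬c ∨ (a ∨ (a ∨ c))) = ¬6/7 = 1/7
b ≡ a = 3/7 ≡ 4/7 = 6/7
b ⊃ b = 3/7 ⊃ 3/7 = 1
(b ≡ a) ≡ (b ⊃ b) = 6/7 ≡ 1 = 6/7
b ⊃ a = 3/7 ⊃ 4/7 = 1
a ⊃ a = 4/7 ⊃ 4/7 = 1
(b ⊃ a) ≡ (a ⊃ a) = 1 ≡ 1 = 1
((b ≡ a) ≡ (b ⊃ b)) ≡ ((b ⊃ a) ≡ (a ⊃ a)) = 6/7 ≡ 1 = 6/7
¬(((b ≡ a) ≡ (b ⊃ b)) ≡ ((b ⊃ a) ≡ (a ⊃ a))) = ¬6/7 = 1/7
¬b = ¬3/7 = 4/7
¬b ⊃ c = 4/7 ⊃ 6/7 = 1
a ∨ (¬b ⊃ c) = 4/7 ∨ 1 = 1
¬b = ¬3/7 = 4/7
c ⊃ a = 6/7 ⊃ 4/7 = 5/7
¬b ≡ (c ⊃ a) = 4/7 ≡ 5/7 = 6/7
c ⊃ c = 6/7 ⊃ 6/7 = 1
¬(c ⊃ c) = ¬1 = 0
(¬b ≡ (c ⊃ a)) ⊃ ¬(c ⊃ c) = 6/7 ⊃ 0 = 1/7
(a ∨ (¬b ⊃ c)) ⊃ ((¬b ≡ (c ⊃ a)) ⊃ ¬(c ⊃ c)) = 1 ⊃ 1/7 = 1/7
¬(((b ≡ a) ≡ (b ⊃ b)) ≡ ((b ⊃ a) ≡ (a ⊃ a))) ∨ ((a ∨ (¬b ⊃ c)) ⊃ ((¬b ≡ (c ⊃ a)) ⊃ ¬(c ⊃ c))) = 1/7 ∨ 1/7 = 1/7
¬(¬c ∨ (a ∨ (a ∨ c))) ∨ (¬(((b ≡ a) ≡ (b ⊃ b)) ≡ ((b ⊃ a) ≡ (a ⊃ a))) ∨ ((a ∨ (¬b ⊃ c)) ⊃ ((¬b ≡ (c ⊃ a)) ⊃ ¬(c ⊃ c)))) = 1/7 ∨ 1/7 = 1/7
(((((b ⊃ b) ≡ (b ⊃ (b ⊃ c))) ∨ ((¬b ⊃ c) ⊃ (¬b ∨ c))) ≡ ((c ≡ c) ≡ ¬a)) ≡ ((((¬c ≡ (c ≡ a)) ≡ ((b ≡ b) ⊃ (a ≡ b))) ∨ ((a ⊃ b) ≡ ¬(b ≡ c))) ≡ ((((a ≡ a) ≡ (b ∨ a)) ∨ (a ≡ b)) ≡ (¬(b ∨ c) ≡ ((b ⊃ c) ∨ (b ∨ c)))))) ⊃ (¬(¬c ∨ (a ∨ (a ∨ c))) ∨ (¬(((b ≡ a) ≡ (b ⊃ b)) ≡ ((b ⊃ a) ≡ (a ⊃ a))) ∨ ((a ∨ (¬b ⊃ c)) ⊃ ((¬b ≡ (c ⊃ a)) ⊃ ¬(c ⊃ c))))) = 5/7 ⊃ 1/7 = 3/7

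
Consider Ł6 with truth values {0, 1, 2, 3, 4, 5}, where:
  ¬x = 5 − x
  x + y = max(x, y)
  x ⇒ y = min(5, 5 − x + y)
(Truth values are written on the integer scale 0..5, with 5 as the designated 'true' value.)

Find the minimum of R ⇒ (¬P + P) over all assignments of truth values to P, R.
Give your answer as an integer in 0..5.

3

Take P = 2, R = 5:
¬P = ¬2 = 3
¬P + P = 3 + 2 = 3
R ⇒ (¬P + P) = 5 ⇒ 3 = 3
No assignment yields a value below 3, so this is the minimum.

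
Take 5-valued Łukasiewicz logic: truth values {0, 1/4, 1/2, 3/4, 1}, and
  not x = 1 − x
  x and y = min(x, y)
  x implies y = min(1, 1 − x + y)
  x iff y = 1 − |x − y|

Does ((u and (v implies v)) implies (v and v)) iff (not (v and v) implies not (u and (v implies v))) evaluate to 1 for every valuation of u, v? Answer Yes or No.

Yes

At u = 1/2, v = 3/4, for instance:
v implies v = 3/4 implies 3/4 = 1
u and (v implies v) = 1/2 and 1 = 1/2
v and v = 3/4 and 3/4 = 3/4
(u and (v implies v)) implies (v and v) = 1/2 implies 3/4 = 1
not (v and v) = not 3/4 = 1/4
not (u and (v implies v)) = not 1/2 = 1/2
not (v and v) implies not (u and (v implies v)) = 1/4 implies 1/2 = 1
((u and (v implies v)) implies (v and v)) iff (not (v and v) implies not (u and (v implies v))) = 1 iff 1 = 1
and checking the remaining 24 assignments likewise gives ≥ 1 in every case.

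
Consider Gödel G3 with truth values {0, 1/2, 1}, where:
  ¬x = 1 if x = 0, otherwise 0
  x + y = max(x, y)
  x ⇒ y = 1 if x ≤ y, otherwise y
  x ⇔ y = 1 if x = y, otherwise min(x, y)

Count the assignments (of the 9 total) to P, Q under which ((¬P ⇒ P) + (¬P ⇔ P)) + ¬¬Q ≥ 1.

P = 0, Q = 0 ↦ 0  <
P = 0, Q = 1/2 ↦ 1  ≥
P = 0, Q = 1 ↦ 1  ≥
P = 1/2, Q = 0 ↦ 1  ≥
P = 1/2, Q = 1/2 ↦ 1  ≥
P = 1/2, Q = 1 ↦ 1  ≥
P = 1, Q = 0 ↦ 1  ≥
P = 1, Q = 1/2 ↦ 1  ≥
P = 1, Q = 1 ↦ 1  ≥
So 8 of the 9 assignments meet the threshold.

8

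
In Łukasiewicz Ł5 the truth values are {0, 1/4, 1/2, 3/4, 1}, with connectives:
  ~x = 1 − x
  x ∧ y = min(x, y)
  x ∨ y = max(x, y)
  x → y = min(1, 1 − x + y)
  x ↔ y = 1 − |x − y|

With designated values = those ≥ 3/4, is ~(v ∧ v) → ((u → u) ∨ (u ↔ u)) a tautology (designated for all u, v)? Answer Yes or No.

At u = 0, v = 1/4, for instance:
v ∧ v = 1/4 ∧ 1/4 = 1/4
~(v ∧ v) = ~1/4 = 3/4
u → u = 0 → 0 = 1
u ↔ u = 0 ↔ 0 = 1
(u → u) ∨ (u ↔ u) = 1 ∨ 1 = 1
~(v ∧ v) → ((u → u) ∨ (u ↔ u)) = 3/4 → 1 = 1
and checking the remaining 24 assignments likewise gives ≥ 3/4 in every case.

Yes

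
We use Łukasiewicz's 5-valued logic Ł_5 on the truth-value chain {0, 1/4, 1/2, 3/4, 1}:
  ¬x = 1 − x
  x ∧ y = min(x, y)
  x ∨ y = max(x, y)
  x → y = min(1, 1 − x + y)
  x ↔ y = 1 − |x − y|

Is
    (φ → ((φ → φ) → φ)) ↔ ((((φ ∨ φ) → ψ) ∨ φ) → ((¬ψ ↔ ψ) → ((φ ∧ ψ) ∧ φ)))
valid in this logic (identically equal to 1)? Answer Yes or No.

No

Counterexample: take φ = 0, ψ = 1/4.
φ → φ = 0 → 0 = 1
(φ → φ) → φ = 1 → 0 = 0
φ → ((φ → φ) → φ) = 0 → 0 = 1
φ ∨ φ = 0 ∨ 0 = 0
(φ ∨ φ) → ψ = 0 → 1/4 = 1
((φ ∨ φ) → ψ) ∨ φ = 1 ∨ 0 = 1
¬ψ = ¬1/4 = 3/4
¬ψ ↔ ψ = 3/4 ↔ 1/4 = 1/2
φ ∧ ψ = 0 ∧ 1/4 = 0
(φ ∧ ψ) ∧ φ = 0 ∧ 0 = 0
(¬ψ ↔ ψ) → ((φ ∧ ψ) ∧ φ) = 1/2 → 0 = 1/2
(((φ ∨ φ) → ψ) ∨ φ) → ((¬ψ ↔ ψ) → ((φ ∧ ψ) ∧ φ)) = 1 → 1/2 = 1/2
(φ → ((φ → φ) → φ)) ↔ ((((φ ∨ φ) → ψ) ∨ φ) → ((¬ψ ↔ ψ) → ((φ ∧ ψ) ∧ φ))) = 1 ↔ 1/2 = 1/2
This gives 1/2 ≠ 1.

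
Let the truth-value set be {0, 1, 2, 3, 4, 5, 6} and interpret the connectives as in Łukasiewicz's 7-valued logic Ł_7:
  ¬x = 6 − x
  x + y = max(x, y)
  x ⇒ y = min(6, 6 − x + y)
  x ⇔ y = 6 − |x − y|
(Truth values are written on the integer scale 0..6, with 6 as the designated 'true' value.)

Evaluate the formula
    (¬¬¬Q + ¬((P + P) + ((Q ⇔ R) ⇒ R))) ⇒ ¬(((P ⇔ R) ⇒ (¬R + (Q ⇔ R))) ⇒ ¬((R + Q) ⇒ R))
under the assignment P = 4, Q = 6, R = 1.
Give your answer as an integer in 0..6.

¬Q = ¬6 = 0
¬¬Q = ¬0 = 6
¬¬¬Q = ¬6 = 0
P + P = 4 + 4 = 4
Q ⇔ R = 6 ⇔ 1 = 1
(Q ⇔ R) ⇒ R = 1 ⇒ 1 = 6
(P + P) + ((Q ⇔ R) ⇒ R) = 4 + 6 = 6
¬((P + P) + ((Q ⇔ R) ⇒ R)) = ¬6 = 0
¬¬¬Q + ¬((P + P) + ((Q ⇔ R) ⇒ R)) = 0 + 0 = 0
P ⇔ R = 4 ⇔ 1 = 3
¬R = ¬1 = 5
Q ⇔ R = 6 ⇔ 1 = 1
¬R + (Q ⇔ R) = 5 + 1 = 5
(P ⇔ R) ⇒ (¬R + (Q ⇔ R)) = 3 ⇒ 5 = 6
R + Q = 1 + 6 = 6
(R + Q) ⇒ R = 6 ⇒ 1 = 1
¬((R + Q) ⇒ R) = ¬1 = 5
((P ⇔ R) ⇒ (¬R + (Q ⇔ R))) ⇒ ¬((R + Q) ⇒ R) = 6 ⇒ 5 = 5
¬(((P ⇔ R) ⇒ (¬R + (Q ⇔ R))) ⇒ ¬((R + Q) ⇒ R)) = ¬5 = 1
(¬¬¬Q + ¬((P + P) + ((Q ⇔ R) ⇒ R))) ⇒ ¬(((P ⇔ R) ⇒ (¬R + (Q ⇔ R))) ⇒ ¬((R + Q) ⇒ R)) = 0 ⇒ 1 = 6

6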